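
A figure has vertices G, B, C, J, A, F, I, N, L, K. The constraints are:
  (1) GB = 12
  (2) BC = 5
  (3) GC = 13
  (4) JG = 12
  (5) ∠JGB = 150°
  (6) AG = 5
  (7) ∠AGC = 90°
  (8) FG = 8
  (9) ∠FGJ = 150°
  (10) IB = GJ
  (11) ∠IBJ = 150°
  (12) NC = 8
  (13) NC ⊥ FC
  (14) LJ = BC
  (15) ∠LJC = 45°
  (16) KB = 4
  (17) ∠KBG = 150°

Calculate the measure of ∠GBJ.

Step 1: By the law of cosines on triangle BGJ: BJ² = 12² + 12² − 2·12·12·cos(150°) = 537.42, so BJ ≈ 23.18.
Step 2: By the inverse law of cosines on triangle GBJ: cos(∠GBJ) = (12² + 23.18² − 12²) / (2·12·23.18) = 537.42/556.37 = 0.9659, so ∠GBJ = 15°.

Therefore, the measure of angle ∠GBJ = 15°.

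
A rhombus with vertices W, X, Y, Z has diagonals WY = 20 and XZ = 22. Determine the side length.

The diagonals of a rhombus bisect each other at right angles.
Half-diagonals: 20/2 = 10 and 22/2 = 11
side = sqrt(10^2 + 11^2)
side = sqrt(100 + 121)
side = sqrt(221)

sqrt(221)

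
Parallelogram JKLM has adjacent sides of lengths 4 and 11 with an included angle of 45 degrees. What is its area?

Area = a * b * sin(theta)
Area = 4 * 11 * sin(45 degrees)
Area = 44 * sqrt(2)/2
Area = 22*sqrt(2)

22*sqrt(2)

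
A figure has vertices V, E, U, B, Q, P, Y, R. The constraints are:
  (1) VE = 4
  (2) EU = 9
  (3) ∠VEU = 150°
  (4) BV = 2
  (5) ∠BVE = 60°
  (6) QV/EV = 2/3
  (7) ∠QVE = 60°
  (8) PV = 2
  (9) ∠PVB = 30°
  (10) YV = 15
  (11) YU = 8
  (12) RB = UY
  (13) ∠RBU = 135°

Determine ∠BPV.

Step 1: By the law of cosines on triangle PVB: PB² = 2² + 2² − 2·2·2·cos(30°) = 1.07, so PB ≈ 1.04.
Step 2: By the inverse law of cosines on triangle BPV: cos(∠BPV) = (1.04² + 2² − 2²) / (2·1.04·2) = 1.07/4.14 = 0.2588, so ∠BPV = 75°.

Therefore, the measure of angle ∠BPV = 75°.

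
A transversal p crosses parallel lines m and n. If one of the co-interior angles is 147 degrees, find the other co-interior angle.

Co-interior (same-side interior) angles are between the parallel lines on the same side of the transversal.
Unlike corresponding or alternate interior angles, they are supplementary rather than equal.
So the angle = 180 - 147 = 33 degrees.

33 degrees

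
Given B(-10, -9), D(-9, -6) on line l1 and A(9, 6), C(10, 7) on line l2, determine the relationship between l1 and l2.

Slope of line 1: m1 = (-6 - -9)/(-9 - -10) = 3/1 = 3
Slope of line 2: m2 = (7 - 6)/(10 - 9) = 1/1 = 1
For parallel lines we need equal slopes: 3 != 1.
For perpendicular lines we need m1*m2 = -1: (3)(1) = 3 != -1.
Since neither condition holds, the lines are neither parallel nor perpendicular.

Neither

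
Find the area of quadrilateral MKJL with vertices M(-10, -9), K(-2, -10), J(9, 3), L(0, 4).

Using the Shoelace formula for a quadrilateral (vertices in order):
Area = (1/2)|sum of (x_i * y_(i+1) - x_(i+1) * y_i)|
Terms: (-10*-10 - -2*-9) = 82, (-2*3 - 9*-10) = 84, (9*4 - 0*3) = 36, (0*-9 - -10*4) = 40
Sum = 242
Area = (1/2)(242) = 121

121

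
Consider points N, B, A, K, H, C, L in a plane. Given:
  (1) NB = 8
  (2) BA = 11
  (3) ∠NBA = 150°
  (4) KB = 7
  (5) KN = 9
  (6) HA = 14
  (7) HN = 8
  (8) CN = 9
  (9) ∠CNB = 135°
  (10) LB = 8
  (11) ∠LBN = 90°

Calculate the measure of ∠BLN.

Step 1: By the law of cosines on triangle LBN: LN² = 8² + 8² − 2·8·8·cos(90°) = 128, so LN = 8·√2.
Step 2: By the inverse law of cosines on triangle BLN: cos(∠BLN) = (8² + (8·√2)² − 8²) / (2·8·8·√2) = 128/181.02 = 0.7071, so ∠BLN = 45°.

Therefore, the measure of angle ∠BLN = 45°.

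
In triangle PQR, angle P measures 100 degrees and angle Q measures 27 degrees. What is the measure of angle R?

Let angle R = x. Then 100 + 27 + x = 180.
x = 180 - 127 = 53 degrees.

53 degrees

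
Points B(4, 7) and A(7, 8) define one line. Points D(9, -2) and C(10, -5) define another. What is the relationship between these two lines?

Slope of line 1: m1 = (8 - 7)/(7 - 4) = 1/3 = 1/3
Slope of line 2: m2 = (-5 - -2)/(10 - 9) = -3/1 = -3
m1 * m2 = -1, so perpendicular.

Perpendicular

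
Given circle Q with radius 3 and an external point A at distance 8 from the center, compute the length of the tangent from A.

tangent = √(d² - r²) = √(8² - 3²) = √(64 - 9) = √55 = sqrt(55)

sqrt(55)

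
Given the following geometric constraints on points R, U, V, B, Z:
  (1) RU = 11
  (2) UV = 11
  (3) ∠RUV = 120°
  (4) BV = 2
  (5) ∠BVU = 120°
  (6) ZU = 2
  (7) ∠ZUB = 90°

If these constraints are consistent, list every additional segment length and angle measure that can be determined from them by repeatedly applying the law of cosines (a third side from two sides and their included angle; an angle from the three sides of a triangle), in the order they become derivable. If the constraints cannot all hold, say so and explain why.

The constraints are consistent. Derivable facts, in order:
After 1 step:
- RV = 11·√3
- UB = 7·√3
After 2 steps:
- BZ = √151
- ∠BUV = 8.21°
- ∠RVU = 30°
- ∠UBV = 51.79°
- ∠URV = 30°
After 3 steps:
- ∠BZU = 80.63°
- ∠UBZ = 9.37°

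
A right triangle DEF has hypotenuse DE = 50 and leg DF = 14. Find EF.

Rearranging the Pythagorean theorem to solve for the unknown leg:
leg^2 = hypotenuse^2 - known_leg^2 = 2500 - 196 = 2304
leg = sqrt(2304) = 48.

48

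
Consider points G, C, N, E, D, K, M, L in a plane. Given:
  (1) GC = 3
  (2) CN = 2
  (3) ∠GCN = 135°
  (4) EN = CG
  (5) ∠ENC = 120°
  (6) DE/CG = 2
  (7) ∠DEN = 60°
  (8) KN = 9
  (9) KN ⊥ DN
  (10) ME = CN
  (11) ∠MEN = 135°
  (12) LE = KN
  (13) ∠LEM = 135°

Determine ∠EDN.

From the given relations: DE = 2·CG = 2·3 = 6; EN = CG = 3.
Step 1: By the law of cosines on triangle DEN: DN² = 6² + 3² − 2·6·3·cos(60°) = 27, so DN = 3·√3.
Step 2: By the inverse law of cosines on triangle EDN: cos(∠EDN) = (6² + (3·√3)² − 3²) / (2·6·3·√3) = 54/62.35 = 0.866, so ∠EDN = 30°.

Therefore, the measure of angle ∠EDN = 30°.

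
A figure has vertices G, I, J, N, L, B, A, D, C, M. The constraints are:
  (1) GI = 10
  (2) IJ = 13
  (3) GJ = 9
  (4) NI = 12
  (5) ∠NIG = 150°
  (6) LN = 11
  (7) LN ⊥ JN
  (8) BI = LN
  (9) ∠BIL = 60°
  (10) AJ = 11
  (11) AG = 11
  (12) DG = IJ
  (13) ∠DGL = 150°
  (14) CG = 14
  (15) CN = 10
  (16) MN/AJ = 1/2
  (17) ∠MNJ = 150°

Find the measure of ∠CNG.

Step 1: By the law of cosines on triangle NIG: NG² = 12² + 10² − 2·12·10·cos(150°) = 451.85, so NG ≈ 21.26.
Step 2: By the inverse law of cosines on triangle CNG: cos(∠CNG) = (10² + 21.26² − 14²) / (2·10·21.26) = 355.85/425.13 = 0.837, so ∠CNG = 33.17°.

Therefore, the measure of angle ∠CNG = 33.17°.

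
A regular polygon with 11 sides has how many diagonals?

Total line segments between 11 vertices = C(11,2) = 55.
Subtract the 11 sides: 55 - 11 = 44 diagonals.

44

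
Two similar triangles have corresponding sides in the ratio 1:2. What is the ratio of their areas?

The ratio of areas of similar triangles equals the square of the side ratio.
Side ratio = 1:2
Area ratio = (1/2)^2 = 1/4 = 1:4

1:4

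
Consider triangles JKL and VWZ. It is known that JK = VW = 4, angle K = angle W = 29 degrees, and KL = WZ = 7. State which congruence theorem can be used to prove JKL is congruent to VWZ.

The given information matches SAS: Two pairs of corresponding sides and the included angle are equal (Side-Angle-Side).

SAS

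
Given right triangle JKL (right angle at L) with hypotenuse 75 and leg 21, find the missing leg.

Rearranging the Pythagorean theorem to solve for the unknown leg:
leg^2 = hypotenuse^2 - known_leg^2 = 5625 - 441 = 5184
leg = sqrt(5184) = 72.

72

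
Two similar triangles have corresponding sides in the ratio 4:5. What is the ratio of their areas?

Area ratio = (side ratio)^2 = (4/5)^2 = 16:25.

16:25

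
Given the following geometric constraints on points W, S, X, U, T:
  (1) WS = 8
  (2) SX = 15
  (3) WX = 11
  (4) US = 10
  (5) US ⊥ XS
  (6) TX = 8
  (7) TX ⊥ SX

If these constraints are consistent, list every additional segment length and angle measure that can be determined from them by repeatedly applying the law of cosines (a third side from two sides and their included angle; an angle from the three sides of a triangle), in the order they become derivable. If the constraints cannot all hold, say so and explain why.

The constraints are consistent. Derivable facts, in order:
After 1 step:
- ST = 17
- XU = 5·√13
- ∠SWX = 103.14°
- ∠SXW = 31.29°
- ∠WSX = 45.57°
After 2 steps:
- ∠STX = 61.93°
- ∠SUX = 56.31°
- ∠SXU = 33.69°
- ∠TSX = 28.07°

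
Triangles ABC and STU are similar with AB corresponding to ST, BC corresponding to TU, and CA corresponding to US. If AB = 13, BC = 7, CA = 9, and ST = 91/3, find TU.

Similar triangles have proportional sides. Setting up the proportion:
ST / AB = TU / BC
91/3 / 13 = TU / 7
TU = 7 * 91/3 / 13 = 49/3.

49/3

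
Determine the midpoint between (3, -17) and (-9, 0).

The midpoint is the point halfway along the segment.
Move half the horizontal distance: 3 + (-9 - 3)/2 = 3 + -12/2 = -3
Move half the vertical distance: -17 + (0 - -17)/2 = -17 + 17/2 = -17/2
Midpoint = (-3, -17/2)

(-3, -17/2)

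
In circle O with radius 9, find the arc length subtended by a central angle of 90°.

Arc length = 2π(9)(1/4) = 9*pi/2

9*pi/2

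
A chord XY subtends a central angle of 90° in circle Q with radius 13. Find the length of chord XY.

Chord length = 2r sin(θ/2)
= 2 × 13 × sin(90°/2)
= 2 × 13 × sin(45°)
= 13*sqrt(2)

13*sqrt(2)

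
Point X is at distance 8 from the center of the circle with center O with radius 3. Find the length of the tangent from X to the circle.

tangent = √(d² - r²) = √(8² - 3²) = √(64 - 9) = √55 = sqrt(55)

sqrt(55)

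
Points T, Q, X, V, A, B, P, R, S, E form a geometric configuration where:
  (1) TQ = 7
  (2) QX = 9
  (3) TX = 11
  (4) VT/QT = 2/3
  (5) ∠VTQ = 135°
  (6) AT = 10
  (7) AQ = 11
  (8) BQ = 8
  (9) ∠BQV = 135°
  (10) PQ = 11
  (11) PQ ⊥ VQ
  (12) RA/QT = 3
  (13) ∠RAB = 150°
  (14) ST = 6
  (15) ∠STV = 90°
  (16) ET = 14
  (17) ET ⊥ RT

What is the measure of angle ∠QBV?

From the given relations: VT = 2/3·QT = 2/3·7 ≈ 4.67.
Step 1: By the law of cosines on triangle VTQ: VQ² = 4.67² + 7² − 2·4.67·7·cos(135°) = 116.98, so VQ ≈ 10.82.
Step 2: By the law of cosines on triangle BQV: BV² = 8² + 10.82² − 2·8·10.82·cos(135°) = 303.34, so BV ≈ 17.42.
Step 3: By the inverse law of cosines on triangle QBV: cos(∠QBV) = (8² + 17.42² − 10.82²) / (2·8·17.42) = 250.36/278.67 = 0.8984, so ∠QBV = 26.05°.

Therefore, the measure of angle ∠QBV = 26.05°.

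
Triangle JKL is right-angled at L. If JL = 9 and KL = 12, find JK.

By the Pythagorean theorem: JK^2 = JL^2 + KL^2
JK^2 = 9^2 + 12^2 = 81 + 144 = 225
JK = sqrt(225) = 15

15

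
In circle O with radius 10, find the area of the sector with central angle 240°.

Sector area = π(10²)(2/3) = 200*pi/3

200*pi/3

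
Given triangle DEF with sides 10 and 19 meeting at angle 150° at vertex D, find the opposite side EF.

By the law of cosines: EF^2 = DE^2 + DF^2 - 2*DE*DF*cos(D)
EF^2 = 10^2 + 19^2 - 2*10*19*cos(150°)
EF^2 = 100 + 361 - 380*(-sqrt(3)/2)
EF^2 = 190*sqrt(3) + 461
EF = sqrt(190*sqrt(3) + 461)

sqrt(190*sqrt(3) + 461)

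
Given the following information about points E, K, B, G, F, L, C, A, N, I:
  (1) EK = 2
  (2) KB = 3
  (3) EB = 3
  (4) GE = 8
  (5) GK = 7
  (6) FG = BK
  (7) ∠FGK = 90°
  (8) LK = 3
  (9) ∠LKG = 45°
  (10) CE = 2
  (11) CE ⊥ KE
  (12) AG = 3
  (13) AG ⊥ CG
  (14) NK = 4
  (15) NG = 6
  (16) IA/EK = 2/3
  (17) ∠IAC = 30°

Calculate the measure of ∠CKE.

Step 1: By the law of cosines on triangle KEC: KC² = 2² + 2² − 2·2·2·cos(90°) = 8, so KC = 2·√2.
Step 2: By the inverse law of cosines on triangle CKE: cos(∠CKE) = ((2·√2)² + 2² − 2²) / (2·2·√2·2) = 8/11.31 = 0.7071, so ∠CKE = 45°.

Therefore, the measure of angle ∠CKE = 45°.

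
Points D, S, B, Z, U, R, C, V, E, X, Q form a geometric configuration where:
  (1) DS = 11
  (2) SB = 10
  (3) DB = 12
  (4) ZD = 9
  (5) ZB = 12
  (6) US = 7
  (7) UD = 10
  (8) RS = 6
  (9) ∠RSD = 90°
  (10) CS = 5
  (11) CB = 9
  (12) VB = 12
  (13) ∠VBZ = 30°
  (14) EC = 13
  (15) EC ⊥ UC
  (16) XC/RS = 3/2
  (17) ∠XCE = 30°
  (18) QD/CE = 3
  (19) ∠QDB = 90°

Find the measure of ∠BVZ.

Step 1: By the law of cosines on triangle VBZ: VZ² = 12² + 12² − 2·12·12·cos(30°) = 38.58, so VZ ≈ 6.21.
Step 2: By the inverse law of cosines on triangle BVZ: cos(∠BVZ) = (12² + 6.21² − 12²) / (2·12·6.21) = 38.58/149.08 = 0.2588, so ∠BVZ = 75°.

Therefore, the measure of angle ∠BVZ = 75°.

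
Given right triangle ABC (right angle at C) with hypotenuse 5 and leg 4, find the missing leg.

By the Pythagorean theorem: BC^2 = AB^2 - AC^2
BC^2 = 5^2 - 4^2 = 25 - 16 = 9
BC = sqrt(9) = 3

3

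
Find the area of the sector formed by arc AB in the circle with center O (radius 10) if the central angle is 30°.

The full circle has area πr² = π(10)² = 100*pi.
The sector covers 30° out of 360°, a fraction of 1/12.
Sector area = 100*pi × 1/12 = 25*pi/3.

25*pi/3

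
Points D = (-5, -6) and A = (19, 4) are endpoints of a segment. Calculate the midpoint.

M = ((x₁ + x₂)/2, (y₁ + y₂)/2)
= ((-5 + 19)/2, (-6 + 4)/2)
= (14/2, -2/2) = (7, -1)

(7, -1)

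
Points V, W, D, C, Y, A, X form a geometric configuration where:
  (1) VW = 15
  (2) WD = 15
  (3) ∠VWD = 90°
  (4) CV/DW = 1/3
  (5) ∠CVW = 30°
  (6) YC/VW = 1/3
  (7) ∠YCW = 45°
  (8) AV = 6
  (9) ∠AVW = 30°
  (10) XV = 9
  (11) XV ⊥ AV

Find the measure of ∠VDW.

Step 1: By the law of cosines on triangle DWV: DV² = 15² + 15² − 2·15·15·cos(90°) = 450, so DV = 15·√2.
Step 2: By the inverse law of cosines on triangle VDW: cos(∠VDW) = ((15·√2)² + 15² − 15²) / (2·15·√2·15) = 450/636.4 = 0.7071, so ∠VDW = 45°.

Therefore, the measure of angle ∠VDW = 45°.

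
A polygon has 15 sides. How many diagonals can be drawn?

Each of the 15 vertices connects to 12 non-adjacent vertices via diagonals.
Total connections = 15 × 12 = 180, but each diagonal is counted twice.
Number of diagonals = 180 / 2 = 90.

90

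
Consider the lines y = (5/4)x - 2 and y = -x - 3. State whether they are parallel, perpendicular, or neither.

Slope of line 1: m1 = 5/4
Slope of line 2: m2 = -1
For parallel lines we need equal slopes: 5/4 != -1.
For perpendicular lines we need m1*m2 = -1: (5/4)(-1) = -5/4 != -1.
Since neither condition holds, the lines are neither parallel nor perpendicular.

Neither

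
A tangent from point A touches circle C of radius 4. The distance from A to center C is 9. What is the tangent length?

tangent = √(d² - r²) = √(9² - 4²) = √(81 - 16) = √65 = sqrt(65)

sqrt(65)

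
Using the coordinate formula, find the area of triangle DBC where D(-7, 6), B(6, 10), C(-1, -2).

Shoelace: Area = (1/2)|-7(10--2) + 6(-2-6) + -1(6-10)| = (1/2)(128) = 64

64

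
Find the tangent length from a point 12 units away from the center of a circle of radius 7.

The tangent, radius, and line from the external point to the center form a right triangle.
The right angle is where the tangent meets the radius.
By the Pythagorean theorem: tangent² + 7² = 12²
tangent² = 144 - 49 = 95
tangent = sqrt(95)

sqrt(95)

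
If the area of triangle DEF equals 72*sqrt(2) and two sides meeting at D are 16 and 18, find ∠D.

Area = (1/2) * a * b * sin(C)
sin(C) = 2 * Area / (a * b)
sin(C) = 2 * 72*sqrt(2) / (16 * 18)
sin(C) = sqrt(2)/2
C = arcsin(sqrt(2)/2) = 45°
Since sin(180° - C) = sin(C), the obtuse angle 135° gives the same area, so C = 45° or C = 135°.

45° or 135°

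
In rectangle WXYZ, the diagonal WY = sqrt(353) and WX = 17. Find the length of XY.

The diagonal of a rectangle forms a right triangle with the two sides.
Rearranging the Pythagorean theorem: missing side = sqrt(d^2 - known^2).
= sqrt(353 - 289) = sqrt(64) = 8.

8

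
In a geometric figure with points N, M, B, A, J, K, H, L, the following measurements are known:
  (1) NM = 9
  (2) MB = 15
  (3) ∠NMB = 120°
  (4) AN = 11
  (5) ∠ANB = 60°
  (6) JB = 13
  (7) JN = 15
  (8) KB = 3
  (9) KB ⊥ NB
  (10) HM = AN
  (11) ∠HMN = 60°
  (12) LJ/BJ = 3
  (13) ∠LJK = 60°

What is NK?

Step 1: By the law of cosines on triangle BMN: BN² = 15² + 9² − 2·15·9·cos(120°) = 441, so BN = 21.
Step 2: By the law of cosines on triangle NBK: NK² = 21² + 3² − 2·21·3·cos(90°) = 450, so NK = 15·√2.

Therefore, the length of NK = 15·√2.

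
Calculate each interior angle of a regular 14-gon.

Each interior angle of a regular n-gon is (n - 2) * 180 / n.
For n = 14: (14 - 2) * 180 / 14 = 2160/14 = 1080/7 degrees.

1080/7 degrees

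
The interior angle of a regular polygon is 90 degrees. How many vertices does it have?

The exterior angle is the supplement of the interior angle: 180 - 90 = 90 degrees.
Since the exterior angles of any convex polygon sum to 360 degrees, the number of sides is 360 / 90 = 4.

4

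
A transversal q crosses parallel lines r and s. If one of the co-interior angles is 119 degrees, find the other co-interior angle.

Co-interior angles (same-side interior) formed by parallel lines and a transversal are supplementary (sum to 180 degrees).
The given angle is 119 degrees.
The co-interior angle = 180 - 119 = 61 degrees.

61 degrees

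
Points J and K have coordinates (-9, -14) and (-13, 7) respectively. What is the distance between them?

d = sqrt((-13 - -9)^2 + (7 - -14)^2)
d = sqrt(-4^2 + 21^2)
d = sqrt(16 + 441)
d = sqrt(457)

sqrt(457)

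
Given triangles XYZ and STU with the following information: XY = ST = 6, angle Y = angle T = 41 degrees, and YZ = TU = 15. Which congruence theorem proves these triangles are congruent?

Consider the given information: XY = ST = 6, angle Y = angle T = 41 degrees, and YZ = TU = 15
This is not AAS or HL: AAS requires two angles and a non-included side. HL only applies to right triangles with matching hypotenuse and leg.
The correct criterion is SAS. Two pairs of corresponding sides and the included angle are equal (Side-Angle-Side).

SAS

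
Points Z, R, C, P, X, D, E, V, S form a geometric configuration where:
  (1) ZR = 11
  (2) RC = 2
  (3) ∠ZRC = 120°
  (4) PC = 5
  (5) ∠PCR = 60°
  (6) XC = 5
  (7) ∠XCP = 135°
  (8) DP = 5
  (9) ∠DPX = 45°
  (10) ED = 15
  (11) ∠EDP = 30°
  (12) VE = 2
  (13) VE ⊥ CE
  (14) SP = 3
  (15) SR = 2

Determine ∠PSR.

Step 1: By the law of cosines on triangle PCR: PR² = 5² + 2² − 2·5·2·cos(60°) = 19, so PR = √19.
Step 2: By the inverse law of cosines on triangle PSR: cos(∠PSR) = (3² + 2² − √19²) / (2·3·2) = -6/12 = -0.5, so ∠PSR = 120°.

Therefore, the measure of angle ∠PSR = 120°.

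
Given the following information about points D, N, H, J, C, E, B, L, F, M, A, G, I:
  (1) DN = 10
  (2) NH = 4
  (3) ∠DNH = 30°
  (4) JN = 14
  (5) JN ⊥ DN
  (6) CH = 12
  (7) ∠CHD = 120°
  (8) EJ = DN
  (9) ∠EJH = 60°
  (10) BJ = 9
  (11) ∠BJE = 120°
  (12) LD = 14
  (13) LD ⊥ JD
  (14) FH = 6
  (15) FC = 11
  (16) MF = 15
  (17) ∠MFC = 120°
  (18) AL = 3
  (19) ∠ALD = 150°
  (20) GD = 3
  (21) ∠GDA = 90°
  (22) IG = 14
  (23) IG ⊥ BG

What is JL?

Step 1: By the law of cosines on triangle JND: JD² = 14² + 10² − 2·14·10·cos(90°) = 296, so JD = 2·√74.
Step 2: By the law of cosines on triangle JDL: JL² = (2·√74)² + 14² − 2·2·√74·14·cos(90°) = 492, so JL = 2·√123.

Therefore, the length of JL = 2·√123.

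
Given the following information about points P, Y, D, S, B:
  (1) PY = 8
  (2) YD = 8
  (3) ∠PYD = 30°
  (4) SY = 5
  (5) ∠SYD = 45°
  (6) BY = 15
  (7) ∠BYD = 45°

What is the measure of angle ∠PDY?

Step 1: By the law of cosines on triangle DYP: DP² = 8² + 8² − 2·8·8·cos(30°) = 17.15, so DP ≈ 4.14.
Step 2: By the inverse law of cosines on triangle PDY: cos(∠PDY) = (4.14² + 8² − 8²) / (2·4.14·8) = 17.15/66.26 = 0.2588, so ∠PDY = 75°.

Therefore, the measure of angle ∠PDY = 75°.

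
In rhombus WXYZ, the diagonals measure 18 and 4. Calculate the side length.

In a rhombus, the diagonals bisect each other perpendicularly, creating four congruent right triangles.
Each triangle has legs 9 (half of 18) and 2 (half of 4).
The hypotenuse of each right triangle is a side of the rhombus:
side = sqrt(9^2 + 2^2) = sqrt(85)

sqrt(85)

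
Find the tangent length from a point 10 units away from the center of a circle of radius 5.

tangent = √(d² - r²) = √(10² - 5²) = √(100 - 25) = √75 = 5*sqrt(3)

5*sqrt(3)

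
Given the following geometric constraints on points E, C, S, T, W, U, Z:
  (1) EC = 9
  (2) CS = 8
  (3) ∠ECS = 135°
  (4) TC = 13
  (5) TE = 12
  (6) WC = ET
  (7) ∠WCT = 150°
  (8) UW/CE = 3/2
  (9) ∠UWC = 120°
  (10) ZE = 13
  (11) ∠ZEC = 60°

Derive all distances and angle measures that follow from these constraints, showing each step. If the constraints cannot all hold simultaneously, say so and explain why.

The constraints are consistent.

From the given relations:
  WC = ET = 12
  UW = 3/2·CE = 3/2·9 ≈ 13.5

Step 1: From EC = 9, CS = 8, and ∠ECS = 135°, by the law of cosines:
  ES² = EC² + CS² - 2·EC·CS·cos(135°) = 81 + 64 + 101.8 = 246.8
  ES ≈ 15.71

Step 2: From CW = 12, WU = 13.5, and ∠CWU = 120°, by the law of cosines:
  CU² = CW² + WU² - 2·CW·WU·cos(120°) = 144 + 182.2 + 162 = 488.2
  CU ≈ 22.1

Step 3: From CE = 9, EZ = 13, and ∠CEZ = 60°, by the law of cosines:
  CZ² = CE² + EZ² - 2·CE·EZ·cos(60°) = 81 + 169 - 117 = 133
  CZ = √133

Step 4: From TC = 13, CW = 12, and ∠TCW = 150°, by the law of cosines:
  TW² = TC² + CW² - 2·TC·CW·cos(150°) = 169 + 144 + 270.2 = 583.2
  TW ≈ 24.15

Step 5: From EC = 9, ET = 12, CT = 13, by the inverse law of cosines:
  cos(∠CET) = (EC² + ET² - CT²) / (2·EC·ET)
  ∠CET = 74.97°

Step 6: From CE = 9, CT = 13, ET = 12, by the inverse law of cosines:
  cos(∠ECT) = (CE² + CT² - ET²) / (2·CE·CT)
  ∠ECT = 63.06°

Step 7: From TC = 13, TE = 12, CE = 9, by the inverse law of cosines:
  cos(∠CTE) = (TC² + TE² - CE²) / (2·TC·TE)
  ∠CTE = 41.96°

Step 8: From EC = 9, ES = 15.71, CS = 8, by the inverse law of cosines:
  cos(∠CES) = (EC² + ES² - CS²) / (2·EC·ES)
  ∠CES = 21.1°

Step 9: From CE = 9, CZ = √133, EZ = 13, by the inverse law of cosines:
  cos(∠ECZ) = (CE² + CZ² - EZ²) / (2·CE·CZ)
  ∠ECZ = 77.48°

Step 10: From CU = 22.1, CW = 12, UW = 13.5, by the inverse law of cosines:
  cos(∠UCW) = (CU² + CW² - UW²) / (2·CU·CW)
  ∠UCW = 31.95°

Step 11: From SC = 8, SE = 15.71, CE = 9, by the inverse law of cosines:
  cos(∠CSE) = (SC² + SE² - CE²) / (2·SC·SE)
  ∠CSE = 23.9°

Step 12: From TC = 13, TW = 24.15, CW = 12, by the inverse law of cosines:
  cos(∠CTW) = (TC² + TW² - CW²) / (2·TC·TW)
  ∠CTW = 14.39°

Step 13: From WC = 12, WT = 24.15, CT = 13, by the inverse law of cosines:
  cos(∠CWT) = (WC² + WT² - CT²) / (2·WC·WT)
  ∠CWT = 15.61°

Step 14: From UC = 22.1, UW = 13.5, CW = 12, by the inverse law of cosines:
  cos(∠CUW) = (UC² + UW² - CW²) / (2·UC·UW)
  ∠CUW = 28.05°

Step 15: From ZC = √133, ZE = 13, CE = 9, by the inverse law of cosines:
  cos(∠CZE) = (ZC² + ZE² - CE²) / (2·ZC·ZE)
  ∠CZE = 42.52°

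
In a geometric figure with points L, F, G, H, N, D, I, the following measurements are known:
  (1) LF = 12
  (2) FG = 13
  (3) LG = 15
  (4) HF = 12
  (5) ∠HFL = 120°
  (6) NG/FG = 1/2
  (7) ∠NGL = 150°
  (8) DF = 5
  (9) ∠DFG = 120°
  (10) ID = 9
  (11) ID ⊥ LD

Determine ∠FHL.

Step 1: By the law of cosines on triangle HFL: HL² = 12² + 12² − 2·12·12·cos(120°) = 432, so HL = 12·√3.
Step 2: By the inverse law of cosines on triangle FHL: cos(∠FHL) = (12² + (12·√3)² − 12²) / (2·12·12·√3) = 432/498.83 = 0.866, so ∠FHL = 30°.

Therefore, the measure of angle ∠FHL = 30°.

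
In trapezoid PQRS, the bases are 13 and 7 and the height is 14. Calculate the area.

A trapezoid's area equals the midsegment times the height.
The midsegment is (13 + 7) / 2 = 10.
Area = 10 * 14 = 140.

140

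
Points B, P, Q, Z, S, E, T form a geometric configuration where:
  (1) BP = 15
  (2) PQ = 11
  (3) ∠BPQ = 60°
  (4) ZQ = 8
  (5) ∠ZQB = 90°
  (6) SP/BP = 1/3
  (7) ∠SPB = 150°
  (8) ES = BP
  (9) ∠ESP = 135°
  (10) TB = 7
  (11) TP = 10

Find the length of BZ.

Step 1: By the law of cosines on triangle BPQ: BQ² = 15² + 11² − 2·15·11·cos(60°) = 181, so BQ = √181.
Step 2: By the law of cosines on triangle BQZ: BZ² = √181² + 8² − 2·√181·8·cos(90°) = 245, so BZ = 7·√5.

Therefore, the length of BZ = 7·√5.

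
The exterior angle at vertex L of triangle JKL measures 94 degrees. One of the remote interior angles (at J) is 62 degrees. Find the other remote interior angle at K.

angle K = 94 - 62 = 32 degrees (exterior angle theorem).

32 degrees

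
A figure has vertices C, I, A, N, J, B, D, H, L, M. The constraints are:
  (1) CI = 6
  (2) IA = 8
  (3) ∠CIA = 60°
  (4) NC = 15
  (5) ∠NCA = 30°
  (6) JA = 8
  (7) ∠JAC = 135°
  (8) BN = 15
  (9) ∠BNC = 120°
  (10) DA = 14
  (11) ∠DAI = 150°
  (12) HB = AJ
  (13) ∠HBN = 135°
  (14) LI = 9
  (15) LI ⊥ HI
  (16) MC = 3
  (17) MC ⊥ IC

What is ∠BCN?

Step 1: By the law of cosines on triangle CNB: CB² = 15² + 15² − 2·15·15·cos(120°) = 675, so CB = 15·√3.
Step 2: By the inverse law of cosines on triangle BCN: cos(∠BCN) = ((15·√3)² + 15² − 15²) / (2·15·√3·15) = 675/779.42 = 0.866, so ∠BCN = 30°.

Therefore, the measure of angle ∠BCN = 30°.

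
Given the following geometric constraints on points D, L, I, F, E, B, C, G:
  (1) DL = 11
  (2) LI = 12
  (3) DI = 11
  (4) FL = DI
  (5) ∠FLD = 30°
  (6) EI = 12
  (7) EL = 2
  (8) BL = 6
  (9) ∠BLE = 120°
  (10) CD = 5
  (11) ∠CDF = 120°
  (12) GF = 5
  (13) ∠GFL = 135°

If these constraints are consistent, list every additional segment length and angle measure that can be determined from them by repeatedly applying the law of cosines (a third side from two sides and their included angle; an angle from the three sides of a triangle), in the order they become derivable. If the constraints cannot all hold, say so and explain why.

The constraints are consistent. Derivable facts, in order:
After 1 step:
- DF ≈ 5.69
- EB = 2·√13
- LG ≈ 14.96
- ∠DIL = 56.94°
- ∠DLI = 56.94°
- ∠EIL = 9.56°
- ∠ELI = 85.22°
- ∠IDL = 66.11°
- ∠IEL = 85.22°
After 2 steps:
- FC ≈ 9.27
- ∠BEL = 46.1°
- ∠DFL = 75°
- ∠EBL = 13.9°
- ∠FDL = 75°
- ∠FGL = 31.33°
- ∠FLG = 13.67°
After 3 steps:
- ∠CFD = 27.85°
- ∠DCF = 32.15°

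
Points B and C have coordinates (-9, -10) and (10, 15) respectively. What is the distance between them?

d = sqrt((10 - -9)^2 + (15 - -10)^2)
d = sqrt(19^2 + 25^2)
d = sqrt(361 + 625)
d = sqrt(986)

sqrt(986)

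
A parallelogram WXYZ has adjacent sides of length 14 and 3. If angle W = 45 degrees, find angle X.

In a parallelogram, consecutive angles are supplementary (sum to 180°).
angle X = 180 - angle W
angle X = 180 - 45
angle X = 135 degrees

135 degrees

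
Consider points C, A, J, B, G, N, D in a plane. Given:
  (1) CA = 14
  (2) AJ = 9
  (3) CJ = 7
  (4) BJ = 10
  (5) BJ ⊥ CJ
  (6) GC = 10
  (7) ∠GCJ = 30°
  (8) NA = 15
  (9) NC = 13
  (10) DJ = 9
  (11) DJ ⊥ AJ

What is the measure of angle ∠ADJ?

Step 1: By the law of cosines on triangle DJA: DA² = 9² + 9² − 2·9·9·cos(90°) = 162, so DA = 9·√2.
Step 2: By the inverse law of cosines on triangle ADJ: cos(∠ADJ) = ((9·√2)² + 9² − 9²) / (2·9·√2·9) = 162/229.1 = 0.7071, so ∠ADJ = 45°.

Therefore, the measure of angle ∠ADJ = 45°.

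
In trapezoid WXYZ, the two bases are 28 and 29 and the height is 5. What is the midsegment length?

The midsegment of a trapezoid = (base1 + base2) / 2
midsegment = (28 + 29) / 2
midsegment = 57 / 2
midsegment = 57/2

57/2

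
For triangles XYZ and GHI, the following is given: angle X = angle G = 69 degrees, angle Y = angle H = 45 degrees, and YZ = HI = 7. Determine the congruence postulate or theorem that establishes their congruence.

The given information matches AAS: Two pairs of corresponding angles and a non-included side are equal (Angle-Angle-Side).

AAS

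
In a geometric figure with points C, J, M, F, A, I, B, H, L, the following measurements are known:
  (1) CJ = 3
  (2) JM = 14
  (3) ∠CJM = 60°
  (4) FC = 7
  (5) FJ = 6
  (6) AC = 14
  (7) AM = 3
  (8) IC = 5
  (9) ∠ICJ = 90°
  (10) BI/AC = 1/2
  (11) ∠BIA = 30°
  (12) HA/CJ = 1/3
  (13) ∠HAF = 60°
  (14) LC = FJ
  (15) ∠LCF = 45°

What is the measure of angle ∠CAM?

Step 1: By the law of cosines on triangle CJM: CM² = 3² + 14² − 2·3·14·cos(60°) = 163, so CM = √163.
Step 2: By the inverse law of cosines on triangle CAM: cos(∠CAM) = (14² + 3² − √163²) / (2·14·3) = 42/84 = 0.5, so ∠CAM = 60°.

Therefore, the measure of angle ∠CAM = 60°.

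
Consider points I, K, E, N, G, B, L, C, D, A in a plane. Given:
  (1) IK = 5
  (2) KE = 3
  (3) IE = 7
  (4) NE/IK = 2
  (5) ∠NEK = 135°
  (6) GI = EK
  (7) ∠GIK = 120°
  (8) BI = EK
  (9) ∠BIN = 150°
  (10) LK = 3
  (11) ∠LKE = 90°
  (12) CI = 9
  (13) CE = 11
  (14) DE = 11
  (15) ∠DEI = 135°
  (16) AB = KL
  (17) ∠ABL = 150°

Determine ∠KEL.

Step 1: By the law of cosines on triangle EKL: EL² = 3² + 3² − 2·3·3·cos(90°) = 18, so EL = 3·√2.
Step 2: By the inverse law of cosines on triangle KEL: cos(∠KEL) = (3² + (3·√2)² − 3²) / (2·3·3·√2) = 18/25.46 = 0.7071, so ∠KEL = 45°.

Therefore, the measure of angle ∠KEL = 45°.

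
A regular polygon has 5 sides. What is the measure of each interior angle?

Each interior angle of a regular n-gon is (n - 2) * 180 / n.
For n = 5: (5 - 2) * 180 / 5 = 540/5 = 108 degrees.

108 degrees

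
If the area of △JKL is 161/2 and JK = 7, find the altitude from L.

height = 2 * 161/2 / 7 = 23

23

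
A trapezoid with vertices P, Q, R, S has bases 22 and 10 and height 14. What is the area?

Area = (22 + 10) * 14 / 2 = 448 / 2 = 224

224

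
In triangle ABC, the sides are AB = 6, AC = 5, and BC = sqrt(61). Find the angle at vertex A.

cos(A) = (6² + 5² - (sqrt(61))²) / (2 × 6 × 5) = 0, so A = arccos(0) = 90°.

90°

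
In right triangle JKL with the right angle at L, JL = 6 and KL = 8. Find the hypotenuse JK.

JK = sqrt(6^2 + 8^2) = sqrt(100) = 10

10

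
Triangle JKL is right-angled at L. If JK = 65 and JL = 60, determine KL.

Rearranging the Pythagorean theorem to solve for the unknown leg:
leg^2 = hypotenuse^2 - known_leg^2 = 4225 - 3600 = 625
leg = sqrt(625) = 25.

25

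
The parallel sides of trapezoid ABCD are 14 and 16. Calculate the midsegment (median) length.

The midsegment (median) of a trapezoid connects the midpoints of the non-parallel sides.
Its length is the average of the two bases: (14 + 16) / 2 = 15.

15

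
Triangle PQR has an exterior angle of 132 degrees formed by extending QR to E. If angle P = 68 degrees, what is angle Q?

angle Q = 132 - 68 = 64 degrees (exterior angle theorem).

64 degrees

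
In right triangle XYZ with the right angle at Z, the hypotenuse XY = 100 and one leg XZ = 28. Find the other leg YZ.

YZ = sqrt(100^2 - 28^2) = sqrt(9216) = 96

96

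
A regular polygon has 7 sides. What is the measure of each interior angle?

Each interior angle of a regular n-gon is (n - 2) * 180 / n.
For n = 7: (7 - 2) * 180 / 7 = 900/7 = 900/7 degrees.

900/7 degrees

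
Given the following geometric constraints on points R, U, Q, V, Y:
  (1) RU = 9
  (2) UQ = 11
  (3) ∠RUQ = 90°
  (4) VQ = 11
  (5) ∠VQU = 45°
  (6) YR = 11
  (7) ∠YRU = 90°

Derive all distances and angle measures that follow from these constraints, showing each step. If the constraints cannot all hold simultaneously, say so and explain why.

The constraints are consistent.

Step 1: From RU = 9, UQ = 11, and ∠RUQ = 90°, by the law of cosines:
  RQ² = RU² + UQ² - 2·RU·UQ·cos(90°) = 81 + 121 - 0 = 202
  RQ ≈ 14.21

Step 2: From UQ = 11, QV = 11, and ∠UQV = 45°, by the law of cosines:
  UV² = UQ² + QV² - 2·UQ·QV·cos(45°) = 121 + 121 - 171.1 = 70.88
  UV ≈ 8.42

Step 3: From UR = 9, RY = 11, and ∠URY = 90°, by the law of cosines:
  UY² = UR² + RY² - 2·UR·RY·cos(90°) = 81 + 121 - 0 = 202
  UY ≈ 14.21

Step 4: From RQ = 14.21, RU = 9, QU = 11, by the inverse law of cosines:
  cos(∠QRU) = (RQ² + RU² - QU²) / (2·RQ·RU)
  ∠QRU = 50.71°

Step 5: From UQ = 11, UV = 8.42, QV = 11, by the inverse law of cosines:
  cos(∠QUV) = (UQ² + UV² - QV²) / (2·UQ·UV)
  ∠QUV = 67.5°

Step 6: From UR = 9, UY = 14.21, RY = 11, by the inverse law of cosines:
  cos(∠RUY) = (UR² + UY² - RY²) / (2·UR·UY)
  ∠RUY = 50.71°

Step 7: From QR = 14.21, QU = 11, RU = 9, by the inverse law of cosines:
  cos(∠RQU) = (QR² + QU² - RU²) / (2·QR·QU)
  ∠RQU = 39.29°

Step 8: From VQ = 11, VU = 8.42, QU = 11, by the inverse law of cosines:
  cos(∠QVU) = (VQ² + VU² - QU²) / (2·VQ·VU)
  ∠QVU = 67.5°

Step 9: From YR = 11, YU = 14.21, RU = 9, by the inverse law of cosines:
  cos(∠RYU) = (YR² + YU² - RU²) / (2·YR·YU)
  ∠RYU = 39.29°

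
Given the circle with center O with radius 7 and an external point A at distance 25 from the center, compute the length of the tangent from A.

tangent = √(d² - r²) = √(25² - 7²) = √(625 - 49) = √576 = 24

24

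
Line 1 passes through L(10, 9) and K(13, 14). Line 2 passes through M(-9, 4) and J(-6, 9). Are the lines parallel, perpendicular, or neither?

Slope of line 1: m1 = (14 - 9)/(13 - 10) = 5/3 = 5/3
Slope of line 2: m2 = (9 - 4)/(-6 - -9) = 5/3 = 5/3
Since m1 = m2 = 5/3, the lines are parallel.

Parallel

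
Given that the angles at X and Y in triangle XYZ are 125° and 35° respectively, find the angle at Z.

The interior angles sum to 180°: angle Z = 180 - 125 - 35 = 20°.
The triangle is obtuse (angles 125°, 35°, 20°).

20 degrees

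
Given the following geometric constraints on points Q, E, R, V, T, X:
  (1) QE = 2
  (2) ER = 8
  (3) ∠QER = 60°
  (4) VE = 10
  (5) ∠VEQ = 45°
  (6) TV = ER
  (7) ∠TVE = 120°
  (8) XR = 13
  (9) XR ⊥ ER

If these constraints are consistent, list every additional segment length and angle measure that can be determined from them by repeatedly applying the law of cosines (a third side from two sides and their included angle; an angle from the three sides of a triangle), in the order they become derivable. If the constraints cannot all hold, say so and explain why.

The constraints are consistent. Derivable facts, in order:
After 1 step:
- ET = 2·√61
- EX ≈ 15.26
- QR = 2·√13
- QV ≈ 8.7
After 2 steps:
- ∠EQR = 106.1°
- ∠EQV = 125.65°
- ∠ERQ = 13.9°
- ∠ETV = 33.67°
- ∠EVQ = 9.35°
- ∠EXR = 31.61°
- ∠REX = 58.39°
- ∠TEV = 26.33°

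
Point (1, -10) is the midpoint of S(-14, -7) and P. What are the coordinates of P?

Using the midpoint formula: M = ((x1 + x2)/2, (y1 + y2)/2)
We know M = (1, -10) and S = (-14, -7)
For x: 1 = (-14 + x2)/2, so x2 = 2*1 - -14 = 16
For y: -10 = (-7 + y2)/2, so y2 = 2*-10 - -7 = -13
P = (16, -13)

(16, -13)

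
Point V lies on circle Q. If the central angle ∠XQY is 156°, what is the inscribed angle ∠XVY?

By the inscribed angle theorem, the inscribed angle is half the central angle.
Inscribed angle = 156° / 2 = 78°

78°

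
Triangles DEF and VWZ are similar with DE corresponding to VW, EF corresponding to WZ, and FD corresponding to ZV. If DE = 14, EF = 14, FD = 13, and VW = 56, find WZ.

k = 56/14 = 4. WZ = 4 * 14 = 56.

56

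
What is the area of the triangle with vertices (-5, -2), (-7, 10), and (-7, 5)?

The Shoelace formula computes the area from vertex coordinates by summing cross products.
For vertices (-5,-2), (-7,10), (-7,5):
Signed sum = -5*10 - -7*-2 + -7*5 - -7*10 + -7*-2 - -5*5
= -64 + 35 + 39 = 10
Area = (1/2)|10| = 5.

5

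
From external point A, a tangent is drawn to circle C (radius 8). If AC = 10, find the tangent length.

The tangent, radius, and line from the external point to the center form a right triangle.
The right angle is where the tangent meets the radius.
By the Pythagorean theorem: tangent² + 8² = 10²
tangent² = 100 - 64 = 36
tangent = 6

6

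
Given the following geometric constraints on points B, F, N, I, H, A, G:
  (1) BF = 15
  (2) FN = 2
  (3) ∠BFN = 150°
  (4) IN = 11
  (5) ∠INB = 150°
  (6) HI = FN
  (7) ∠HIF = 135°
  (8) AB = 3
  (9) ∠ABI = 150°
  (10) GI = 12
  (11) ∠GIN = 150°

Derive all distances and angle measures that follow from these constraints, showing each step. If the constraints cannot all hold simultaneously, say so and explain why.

The constraints are consistent.

From the given relations:
  HI = FN = 2

Step 1: From BF = 15, FN = 2, and ∠BFN = 150°, by the law of cosines:
  BN² = BF² + FN² - 2·BF·FN·cos(150°) = 225 + 4 + 51.96 = 281
  BN ≈ 16.76

Step 2: From NI = 11, IG = 12, and ∠NIG = 150°, by the law of cosines:
  NG² = NI² + IG² - 2·NI·IG·cos(150°) = 121 + 144 + 228.6 = 493.6
  NG ≈ 22.22

Step 3: From BN = 16.76, NI = 11, and ∠BNI = 150°, by the law of cosines:
  BI² = BN² + NI² - 2·BN·NI·cos(150°) = 281 + 121 + 319.4 = 721.3
  BI ≈ 26.86

Step 4: From BF = 15, BN = 16.76, FN = 2, by the inverse law of cosines:
  cos(∠FBN) = (BF² + BN² - FN²) / (2·BF·BN)
  ∠FBN = 3.42°

Step 5: From NB = 16.76, NF = 2, BF = 15, by the inverse law of cosines:
  cos(∠BNF) = (NB² + NF² - BF²) / (2·NB·NF)
  ∠BNF = 26.58°

Step 6: From NG = 22.22, NI = 11, GI = 12, by the inverse law of cosines:
  cos(∠GNI) = (NG² + NI² - GI²) / (2·NG·NI)
  ∠GNI = 15.67°

Step 7: From GI = 12, GN = 22.22, IN = 11, by the inverse law of cosines:
  cos(∠IGN) = (GI² + GN² - IN²) / (2·GI·GN)
  ∠IGN = 14.33°

Step 8: From IB = 26.86, BA = 3, and ∠IBA = 150°, by the law of cosines:
  IA² = IB² + BA² - 2·IB·BA·cos(150°) = 721.3 + 9 + 139.6 = 869.9
  IA ≈ 29.49

Step 9: From BI = 26.86, BN = 16.76, IN = 11, by the inverse law of cosines:
  cos(∠IBN) = (BI² + BN² - IN²) / (2·BI·BN)
  ∠IBN = 11.82°

Step 10: From IB = 26.86, IN = 11, BN = 16.76, by the inverse law of cosines:
  cos(∠BIN) = (IB² + IN² - BN²) / (2·IB·IN)
  ∠BIN = 18.18°

Step 11: From IA = 29.49, IB = 26.86, AB = 3, by the inverse law of cosines:
  cos(∠AIB) = (IA² + IB² - AB²) / (2·IA·IB)
  ∠AIB = 2.92°

Step 12: From AB = 3, AI = 29.49, BI = 26.86, by the inverse law of cosines:
  cos(∠BAI) = (AB² + AI² - BI²) / (2·AB·AI)
  ∠BAI = 27.08°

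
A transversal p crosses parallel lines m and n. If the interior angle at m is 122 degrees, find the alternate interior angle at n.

Alternate interior angles are equal: 122 degrees.

122 degrees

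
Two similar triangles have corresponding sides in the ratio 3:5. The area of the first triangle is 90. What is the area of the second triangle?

Area ratio = (3/5)^2 = 9/25. Area of the second triangle = 90 * 25/9 = 250.

250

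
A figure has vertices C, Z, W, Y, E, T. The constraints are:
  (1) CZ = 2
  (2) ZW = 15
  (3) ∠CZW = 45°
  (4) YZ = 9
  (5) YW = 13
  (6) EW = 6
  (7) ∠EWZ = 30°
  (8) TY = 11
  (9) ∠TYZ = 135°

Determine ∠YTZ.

Step 1: By the law of cosines on triangle TYZ: TZ² = 11² + 9² − 2·11·9·cos(135°) = 342.01, so TZ ≈ 18.49.
Step 2: By the inverse law of cosines on triangle YTZ: cos(∠YTZ) = (11² + 18.49² − 9²) / (2·11·18.49) = 382.01/406.86 = 0.9389, so ∠YTZ = 20.13°.

Therefore, the measure of angle ∠YTZ = 20.13°.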